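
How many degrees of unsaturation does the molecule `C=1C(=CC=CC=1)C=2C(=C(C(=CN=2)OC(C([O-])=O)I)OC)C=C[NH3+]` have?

10

Molecular formula from the SMILES: C16H15IN2O4.
DoU = (2C + 2 + N − H − X)/2 = (2·16 + 2 + 2 − 15 − 1)/2 = 20/2 = 10.
(Structurally: 2 ring(s) + 8 π bond(s) = 10.)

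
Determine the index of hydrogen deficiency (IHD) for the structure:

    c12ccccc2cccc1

7

Molecular formula from the SMILES: C10H8.
DoU = (2C + 2 + N − H − X)/2 = (2·10 + 2 + 0 − 8 − 0)/2 = 14/2 = 7.
(Structurally: 2 ring(s) + 5 π bond(s) = 7.)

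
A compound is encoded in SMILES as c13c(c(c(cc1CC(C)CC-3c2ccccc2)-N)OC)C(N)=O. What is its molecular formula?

Heavy atoms from the SMILES: 19 C, 2 N, 2 O.
Implicit hydrogens by atom environment:
  6 × C (aromatic): 1 H each → 6
  6 × C (aromatic): no H
  2 × C: 3 H each → 6
  2 × C: 2 H each → 4
  2 × C: 1 H each → 2
  2 × N: 2 H each → 4
  2 × O: no H
  1 × C: no H
  Total hydrogens = 22.
Molecular formula: C19H22N2O2

C19H22N2O2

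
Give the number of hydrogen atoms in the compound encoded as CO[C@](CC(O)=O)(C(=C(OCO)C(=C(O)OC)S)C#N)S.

Hydrogens are implicit in SMILES; fill each atom to its normal valence:
  7 × C: no H
  4 × O: no H
  3 × O: 1 H each → 3
  2 × C: 3 H each → 6
  2 × C: 2 H each → 4
  2 × S: 1 H each → 2
  1 × N: no H
  Total hydrogens = 15.

15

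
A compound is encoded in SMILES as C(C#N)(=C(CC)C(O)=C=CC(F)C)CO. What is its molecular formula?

C11H14FNO2

Heavy atoms from the SMILES: 11 C, 1 F, 1 N, 2 O.
Implicit hydrogens by atom environment:
  5 × C: no H
  2 × C: 3 H each → 6
  2 × C: 2 H each → 4
  2 × C: 1 H each → 2
  2 × O: 1 H each → 2
  1 × F: no H
  1 × N: no H
  Total hydrogens = 14.
Molecular formula: C11H14FNO2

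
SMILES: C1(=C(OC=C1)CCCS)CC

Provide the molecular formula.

Heavy atoms from the SMILES: 9 C, 1 O, 1 S.
Implicit hydrogens by atom environment:
  4 × C: 2 H each → 8
  2 × C (aromatic): 1 H each → 2
  2 × C (aromatic): no H
  1 × C: 3 H
  1 × O (aromatic): no H
  1 × S: 1 H
  Total hydrogens = 14.
Molecular formula: C9H14OS

C9H14OS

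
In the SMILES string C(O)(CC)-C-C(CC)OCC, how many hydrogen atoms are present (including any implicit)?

20

Hydrogens are implicit in SMILES; fill each atom to its normal valence:
  4 × C: 2 H each → 8
  3 × C: 3 H each → 9
  2 × C: 1 H each → 2
  1 × O: 1 H
  1 × O: no H
  Total hydrogens = 20.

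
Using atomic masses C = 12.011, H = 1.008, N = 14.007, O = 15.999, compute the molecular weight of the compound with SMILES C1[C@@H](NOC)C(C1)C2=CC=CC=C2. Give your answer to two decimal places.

177.25

Molecular formula: C11H15NO.
M = 11×12.011 + 15×1.008 + 1×14.007 + 1×15.999 = 177.25 g/mol.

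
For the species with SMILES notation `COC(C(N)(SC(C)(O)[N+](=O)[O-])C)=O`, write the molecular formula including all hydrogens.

Heavy atoms from the SMILES: 6 C, 2 N, 5 O, 1 S.
Implicit hydrogens by atom environment:
  3 × C: 3 H each → 9
  3 × C: no H
  3 × O: no H
  1 × N: 2 H
  1 × N (charge +1): no H
  1 × O: 1 H
  1 × O (charge -1): no H
  1 × S: no H
  Total hydrogens = 12.
Molecular formula: C6H12N2O5S

C6H12N2O5S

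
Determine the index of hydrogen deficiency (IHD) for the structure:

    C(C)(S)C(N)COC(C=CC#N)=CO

Molecular formula from the SMILES: C9H14N2O2S.
DoU = (2C + 2 + N − H − X)/2 = (2·9 + 2 + 2 − 14 − 0)/2 = 8/2 = 4.
(Structurally: 0 ring(s) + 4 π bond(s) = 4.)

4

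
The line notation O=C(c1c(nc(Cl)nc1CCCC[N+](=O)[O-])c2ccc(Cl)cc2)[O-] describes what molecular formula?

C15H12Cl2N3O4-

Heavy atoms from the SMILES: 15 C, 2 Cl, 3 N, 4 O.
Implicit hydrogens by atom environment:
  6 × C (aromatic): no H
  4 × C: 2 H each → 8
  4 × C (aromatic): 1 H each → 4
  2 × Cl: no H
  2 × N (aromatic): no H
  2 × O: no H
  2 × O (charge -1): no H
  1 × C: no H
  1 × N (charge +1): no H
  Total hydrogens = 12.
Net charge -1.
Molecular formula: C15H12Cl2N3O4-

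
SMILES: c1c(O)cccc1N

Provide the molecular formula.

C6H7NO

Heavy atoms from the SMILES: 6 C, 1 N, 1 O.
Implicit hydrogens by atom environment:
  4 × C (aromatic): 1 H each → 4
  2 × C (aromatic): no H
  1 × N: 2 H
  1 × O: 1 H
  Total hydrogens = 7.
Molecular formula: C6H7NO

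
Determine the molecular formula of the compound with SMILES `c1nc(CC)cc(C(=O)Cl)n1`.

C7H7ClN2O

Heavy atoms from the SMILES: 7 C, 1 Cl, 2 N, 1 O.
Implicit hydrogens by atom environment:
  2 × C (aromatic): 1 H each → 2
  2 × C (aromatic): no H
  2 × N (aromatic): no H
  1 × C: 3 H
  1 × C: 2 H
  1 × C: no H
  1 × Cl: no H
  1 × O: no H
  Total hydrogens = 7.
Molecular formula: C7H7ClN2O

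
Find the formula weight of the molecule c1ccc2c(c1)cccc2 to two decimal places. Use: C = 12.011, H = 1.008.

128.17

Molecular formula: C10H8.
M = 10×12.011 + 8×1.008 = 128.17 g/mol.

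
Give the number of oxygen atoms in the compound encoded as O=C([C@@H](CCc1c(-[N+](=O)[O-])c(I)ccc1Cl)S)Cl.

3

The symbol for oxygen appears 3 times in the SMILES.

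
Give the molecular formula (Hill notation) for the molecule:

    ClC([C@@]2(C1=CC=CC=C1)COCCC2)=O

C12H13ClO2

Heavy atoms from the SMILES: 12 C, 1 Cl, 2 O.
Implicit hydrogens by atom environment:
  5 × C (aromatic): 1 H each → 5
  4 × C: 2 H each → 8
  2 × C: no H
  2 × O: no H
  1 × C (aromatic): no H
  1 × Cl: no H
  Total hydrogens = 13.
Molecular formula: C12H13ClO2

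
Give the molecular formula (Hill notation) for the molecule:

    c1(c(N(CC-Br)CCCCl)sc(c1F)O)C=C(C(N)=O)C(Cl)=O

Heavy atoms from the SMILES: 1 Br, 13 C, 2 Cl, 1 F, 2 N, 3 O, 1 S.
Implicit hydrogens by atom environment:
  5 × C: 2 H each → 10
  4 × C (aromatic): no H
  3 × C: no H
  2 × Cl: no H
  2 × O: no H
  1 × Br: no H
  1 × C: 1 H
  1 × F: no H
  1 × N: 2 H
  1 × N: no H
  1 × O: 1 H
  1 × S (aromatic): no H
  Total hydrogens = 14.
Molecular formula: C13H14BrCl2FN2O3S

C13H14BrCl2FN2O3S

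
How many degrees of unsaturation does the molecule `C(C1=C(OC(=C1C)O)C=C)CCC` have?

4

Molecular formula from the SMILES: C11H16O2.
DoU = (2C + 2 + N − H − X)/2 = (2·11 + 2 + 0 − 16 − 0)/2 = 8/2 = 4.
(Structurally: 1 ring(s) + 3 π bond(s) = 4.)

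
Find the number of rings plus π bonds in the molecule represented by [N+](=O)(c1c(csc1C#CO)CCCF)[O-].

Molecular formula from the SMILES: C9H8FNO3S.
DoU = (2C + 2 + N − H − X)/2 = (2·9 + 2 + 1 − 8 − 1)/2 = 12/2 = 6.
(Structurally: 1 ring(s) + 5 π bond(s) = 6.)

6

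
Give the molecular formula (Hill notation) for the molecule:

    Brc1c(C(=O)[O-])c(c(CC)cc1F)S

Heavy atoms from the SMILES: 1 Br, 9 C, 1 F, 2 O, 1 S.
Implicit hydrogens by atom environment:
  5 × C (aromatic): no H
  1 × Br: no H
  1 × C: 3 H
  1 × C: 2 H
  1 × C (aromatic): 1 H
  1 × C: no H
  1 × F: no H
  1 × O: no H
  1 × O (charge -1): no H
  1 × S: 1 H
  Total hydrogens = 7.
Net charge -1.
Molecular formula: C9H7BrFO2S-

C9H7BrFO2S-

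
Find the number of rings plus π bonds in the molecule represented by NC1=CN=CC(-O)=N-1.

4

Molecular formula from the SMILES: C4H5N3O.
DoU = (2C + 2 + N − H − X)/2 = (2·4 + 2 + 3 − 5 − 0)/2 = 8/2 = 4.
(Structurally: 1 ring(s) + 3 π bond(s) = 4.)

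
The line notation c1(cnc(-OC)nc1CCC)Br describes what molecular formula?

C8H11BrN2O

Heavy atoms from the SMILES: 1 Br, 8 C, 2 N, 1 O.
Implicit hydrogens by atom environment:
  3 × C (aromatic): no H
  2 × C: 3 H each → 6
  2 × C: 2 H each → 4
  2 × N (aromatic): no H
  1 × Br: no H
  1 × C (aromatic): 1 H
  1 × O: no H
  Total hydrogens = 11.
Molecular formula: C8H11BrN2O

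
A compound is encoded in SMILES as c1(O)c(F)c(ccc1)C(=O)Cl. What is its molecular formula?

C7H4ClFO2

Heavy atoms from the SMILES: 7 C, 1 Cl, 1 F, 2 O.
Implicit hydrogens by atom environment:
  3 × C (aromatic): 1 H each → 3
  3 × C (aromatic): no H
  1 × C: no H
  1 × Cl: no H
  1 × F: no H
  1 × O: 1 H
  1 × O: no H
  Total hydrogens = 4.
Molecular formula: C7H4ClFO2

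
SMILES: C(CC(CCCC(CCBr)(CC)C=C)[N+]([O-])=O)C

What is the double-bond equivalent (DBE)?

Molecular formula from the SMILES: C14H26BrNO2.
DoU = (2C + 2 + N − H − X)/2 = (2·14 + 2 + 1 − 26 − 1)/2 = 4/2 = 2.
(Structurally: 0 ring(s) + 2 π bond(s) = 2.)

2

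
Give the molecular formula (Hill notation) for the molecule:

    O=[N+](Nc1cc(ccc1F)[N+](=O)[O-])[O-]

C6H4FN3O4

Heavy atoms from the SMILES: 6 C, 1 F, 3 N, 4 O.
Implicit hydrogens by atom environment:
  3 × C (aromatic): 1 H each → 3
  3 × C (aromatic): no H
  2 × N (charge +1): no H
  2 × O: no H
  2 × O (charge -1): no H
  1 × F: no H
  1 × N: 1 H
  Total hydrogens = 4.
Molecular formula: C6H4FN3O4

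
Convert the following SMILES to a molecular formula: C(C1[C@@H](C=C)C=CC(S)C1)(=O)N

C9H13NOS

Heavy atoms from the SMILES: 9 C, 1 N, 1 O, 1 S.
Implicit hydrogens by atom environment:
  6 × C: 1 H each → 6
  2 × C: 2 H each → 4
  1 × C: no H
  1 × N: 2 H
  1 × O: no H
  1 × S: 1 H
  Total hydrogens = 13.
Molecular formula: C9H13NOS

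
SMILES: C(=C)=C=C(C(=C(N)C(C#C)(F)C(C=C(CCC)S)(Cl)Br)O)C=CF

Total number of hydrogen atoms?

Hydrogens are implicit in SMILES; fill each atom to its normal valence:
  9 × C: no H
  4 × C: 1 H each → 4
  3 × C: 2 H each → 6
  2 × F: no H
  1 × Br: no H
  1 × C: 3 H
  1 × Cl: no H
  1 × N: 2 H
  1 × O: 1 H
  1 × S: 1 H
  Total hydrogens = 17.

17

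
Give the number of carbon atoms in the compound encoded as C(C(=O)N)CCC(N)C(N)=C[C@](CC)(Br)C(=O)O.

The symbol for carbon appears 11 times in the SMILES.

11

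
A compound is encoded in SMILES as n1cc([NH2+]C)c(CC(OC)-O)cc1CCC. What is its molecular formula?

C12H21N2O2+

Heavy atoms from the SMILES: 12 C, 2 N, 2 O.
Implicit hydrogens by atom environment:
  3 × C: 3 H each → 9
  3 × C: 2 H each → 6
  3 × C (aromatic): no H
  2 × C (aromatic): 1 H each → 2
  1 × C: 1 H
  1 × N (charge +1): 2 H
  1 × N (aromatic): no H
  1 × O: 1 H
  1 × O: no H
  Total hydrogens = 21.
Net charge +1.
Molecular formula: C12H21N2O2+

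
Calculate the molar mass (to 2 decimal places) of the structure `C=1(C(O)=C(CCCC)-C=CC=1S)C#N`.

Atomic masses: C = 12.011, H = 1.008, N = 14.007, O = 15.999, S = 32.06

207.29

Molecular formula: C11H13NOS.
M = 11×12.011 + 13×1.008 + 1×14.007 + 1×15.999 + 1×32.06 = 207.29 g/mol.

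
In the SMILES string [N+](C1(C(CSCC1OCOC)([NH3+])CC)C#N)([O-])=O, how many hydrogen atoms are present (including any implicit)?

Hydrogens are implicit in SMILES; fill each atom to its normal valence:
  4 × C: 2 H each → 8
  3 × C: no H
  3 × O: no H
  2 × C: 3 H each → 6
  1 × C: 1 H
  1 × N (charge +1): 3 H
  1 × N: no H
  1 × N (charge +1): no H
  1 × O (charge -1): no H
  1 × S: no H
  Total hydrogens = 18.

18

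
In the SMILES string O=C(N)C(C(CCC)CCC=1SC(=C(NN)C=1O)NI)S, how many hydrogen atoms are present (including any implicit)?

21

Hydrogens are implicit in SMILES; fill each atom to its normal valence:
  4 × C: 2 H each → 8
  4 × C (aromatic): no H
  2 × C: 1 H each → 2
  2 × N: 2 H each → 4
  2 × N: 1 H each → 2
  1 × C: 3 H
  1 × C: no H
  1 × I: no H
  1 × O: 1 H
  1 × O: no H
  1 × S: 1 H
  1 × S (aromatic): no H
  Total hydrogens = 21.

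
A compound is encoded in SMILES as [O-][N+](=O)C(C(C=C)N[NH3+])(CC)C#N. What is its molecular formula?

C7H13N4O2+

Heavy atoms from the SMILES: 7 C, 4 N, 2 O.
Implicit hydrogens by atom environment:
  2 × C: 2 H each → 4
  2 × C: 1 H each → 2
  2 × C: no H
  1 × C: 3 H
  1 × N (charge +1): 3 H
  1 × N: 1 H
  1 × N: no H
  1 × N (charge +1): no H
  1 × O: no H
  1 × O (charge -1): no H
  Total hydrogens = 13.
Net charge +1.
Molecular formula: C7H13N4O2+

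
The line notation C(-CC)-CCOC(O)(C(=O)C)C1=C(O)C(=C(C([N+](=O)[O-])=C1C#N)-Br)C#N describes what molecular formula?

Heavy atoms from the SMILES: 1 Br, 16 C, 3 N, 6 O.
Implicit hydrogens by atom environment:
  6 × C (aromatic): no H
  4 × C: 2 H each → 8
  4 × C: no H
  3 × O: no H
  2 × C: 3 H each → 6
  2 × N: no H
  2 × O: 1 H each → 2
  1 × Br: no H
  1 × N (charge +1): no H
  1 × O (charge -1): no H
  Total hydrogens = 16.
Molecular formula: C16H16BrN3O6

C16H16BrN3O6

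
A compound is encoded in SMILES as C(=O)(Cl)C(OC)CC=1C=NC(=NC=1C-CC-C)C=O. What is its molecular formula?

C13H17ClN2O3

Heavy atoms from the SMILES: 13 C, 1 Cl, 2 N, 3 O.
Implicit hydrogens by atom environment:
  4 × C: 2 H each → 8
  3 × C (aromatic): no H
  3 × O: no H
  2 × C: 3 H each → 6
  2 × C: 1 H each → 2
  2 × N (aromatic): no H
  1 × C (aromatic): 1 H
  1 × C: no H
  1 × Cl: no H
  Total hydrogens = 17.
Molecular formula: C13H17ClN2O3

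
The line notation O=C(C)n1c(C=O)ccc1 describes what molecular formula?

Heavy atoms from the SMILES: 7 C, 1 N, 2 O.
Implicit hydrogens by atom environment:
  3 × C (aromatic): 1 H each → 3
  2 × O: no H
  1 × C: 3 H
  1 × C: 1 H
  1 × C (aromatic): no H
  1 × C: no H
  1 × N (aromatic): no H
  Total hydrogens = 7.
Molecular formula: C7H7NO2

C7H7NO2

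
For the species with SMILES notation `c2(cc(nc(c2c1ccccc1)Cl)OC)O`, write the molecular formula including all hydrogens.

C12H10ClNO2

Heavy atoms from the SMILES: 12 C, 1 Cl, 1 N, 2 O.
Implicit hydrogens by atom environment:
  6 × C (aromatic): 1 H each → 6
  5 × C (aromatic): no H
  1 × C: 3 H
  1 × Cl: no H
  1 × N (aromatic): no H
  1 × O: 1 H
  1 × O: no H
  Total hydrogens = 10.
Molecular formula: C12H10ClNO2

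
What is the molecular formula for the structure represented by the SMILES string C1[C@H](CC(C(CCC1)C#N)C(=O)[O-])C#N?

C11H13N2O2-

Heavy atoms from the SMILES: 11 C, 2 N, 2 O.
Implicit hydrogens by atom environment:
  5 × C: 2 H each → 10
  3 × C: 1 H each → 3
  3 × C: no H
  2 × N: no H
  1 × O: no H
  1 × O (charge -1): no H
  Total hydrogens = 13.
Net charge -1.
Molecular formula: C11H13N2O2-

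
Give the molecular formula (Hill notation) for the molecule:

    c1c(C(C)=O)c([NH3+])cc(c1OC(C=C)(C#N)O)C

Heavy atoms from the SMILES: 13 C, 2 N, 3 O.
Implicit hydrogens by atom environment:
  4 × C (aromatic): no H
  3 × C: no H
  2 × C: 3 H each → 6
  2 × C (aromatic): 1 H each → 2
  2 × O: no H
  1 × C: 2 H
  1 × C: 1 H
  1 × N (charge +1): 3 H
  1 × N: no H
  1 × O: 1 H
  Total hydrogens = 15.
Net charge +1.
Molecular formula: C13H15N2O3+

C13H15N2O3+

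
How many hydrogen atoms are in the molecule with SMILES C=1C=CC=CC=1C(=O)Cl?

5

Hydrogens are implicit in SMILES; fill each atom to its normal valence:
  5 × C (aromatic): 1 H each → 5
  1 × C (aromatic): no H
  1 × C: no H
  1 × Cl: no H
  1 × O: no H
  Total hydrogens = 5.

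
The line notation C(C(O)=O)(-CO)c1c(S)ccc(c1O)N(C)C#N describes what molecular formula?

C11H12N2O4S

Heavy atoms from the SMILES: 11 C, 2 N, 4 O, 1 S.
Implicit hydrogens by atom environment:
  4 × C (aromatic): no H
  3 × O: 1 H each → 3
  2 × C (aromatic): 1 H each → 2
  2 × C: no H
  2 × N: no H
  1 × C: 3 H
  1 × C: 2 H
  1 × C: 1 H
  1 × O: no H
  1 × S: 1 H
  Total hydrogens = 12.
Molecular formula: C11H12N2O4S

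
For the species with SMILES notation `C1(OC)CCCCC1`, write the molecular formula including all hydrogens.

Heavy atoms from the SMILES: 7 C, 1 O.
Implicit hydrogens by atom environment:
  5 × C: 2 H each → 10
  1 × C: 3 H
  1 × C: 1 H
  1 × O: no H
  Total hydrogens = 14.
Molecular formula: C7H14O

C7H14O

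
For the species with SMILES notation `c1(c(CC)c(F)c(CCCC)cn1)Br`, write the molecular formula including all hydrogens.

Heavy atoms from the SMILES: 1 Br, 11 C, 1 F, 1 N.
Implicit hydrogens by atom environment:
  4 × C: 2 H each → 8
  4 × C (aromatic): no H
  2 × C: 3 H each → 6
  1 × Br: no H
  1 × C (aromatic): 1 H
  1 × F: no H
  1 × N (aromatic): no H
  Total hydrogens = 15.
Molecular formula: C11H15BrFN

C11H15BrFN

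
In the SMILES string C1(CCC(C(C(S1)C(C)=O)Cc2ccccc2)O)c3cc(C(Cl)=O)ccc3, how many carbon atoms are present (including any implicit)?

The symbol for carbon appears 22 times in the SMILES. Lowercase c denotes aromatic carbon and counts toward C.

22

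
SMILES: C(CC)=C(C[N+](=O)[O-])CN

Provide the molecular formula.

C6H12N2O2

Heavy atoms from the SMILES: 6 C, 2 N, 2 O.
Implicit hydrogens by atom environment:
  3 × C: 2 H each → 6
  1 × C: 3 H
  1 × C: 1 H
  1 × C: no H
  1 × N: 2 H
  1 × N (charge +1): no H
  1 × O: no H
  1 × O (charge -1): no H
  Total hydrogens = 12.
Molecular formula: C6H12N2O2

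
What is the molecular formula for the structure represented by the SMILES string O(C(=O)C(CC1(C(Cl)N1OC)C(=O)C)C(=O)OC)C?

Heavy atoms from the SMILES: 11 C, 1 Cl, 1 N, 6 O.
Implicit hydrogens by atom environment:
  6 × O: no H
  4 × C: 3 H each → 12
  4 × C: no H
  2 × C: 1 H each → 2
  1 × C: 2 H
  1 × Cl: no H
  1 × N: no H
  Total hydrogens = 16.
Molecular formula: C11H16ClNO6

C11H16ClNO6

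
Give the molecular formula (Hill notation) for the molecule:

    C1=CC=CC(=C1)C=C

Heavy atoms from the SMILES: 8 C.
Implicit hydrogens by atom environment:
  5 × C (aromatic): 1 H each → 5
  1 × C: 2 H
  1 × C: 1 H
  1 × C (aromatic): no H
  Total hydrogens = 8.
Molecular formula: C8H8

C8H8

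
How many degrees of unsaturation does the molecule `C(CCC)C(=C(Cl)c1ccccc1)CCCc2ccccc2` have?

Molecular formula from the SMILES: C21H25Cl.
DoU = (2C + 2 + N − H − X)/2 = (2·21 + 2 + 0 − 25 − 1)/2 = 18/2 = 9.
(Structurally: 2 ring(s) + 7 π bond(s) = 9.)

9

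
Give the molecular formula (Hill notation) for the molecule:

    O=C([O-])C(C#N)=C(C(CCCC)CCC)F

C12H17FNO2-

Heavy atoms from the SMILES: 12 C, 1 F, 1 N, 2 O.
Implicit hydrogens by atom environment:
  5 × C: 2 H each → 10
  4 × C: no H
  2 × C: 3 H each → 6
  1 × C: 1 H
  1 × F: no H
  1 × N: no H
  1 × O: no H
  1 × O (charge -1): no H
  Total hydrogens = 17.
Net charge -1.
Molecular formula: C12H17FNO2-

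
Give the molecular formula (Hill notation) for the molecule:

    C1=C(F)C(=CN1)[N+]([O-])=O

Heavy atoms from the SMILES: 4 C, 1 F, 2 N, 2 O.
Implicit hydrogens by atom environment:
  2 × C (aromatic): 1 H each → 2
  2 × C (aromatic): no H
  1 × F: no H
  1 × N (aromatic): 1 H
  1 × N (charge +1): no H
  1 × O: no H
  1 × O (charge -1): no H
  Total hydrogens = 3.
Molecular formula: C4H3FN2O2

C4H3FN2O2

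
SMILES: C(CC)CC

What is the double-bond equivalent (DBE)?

0

Molecular formula from the SMILES: C5H12.
DoU = (2C + 2 + N − H − X)/2 = (2·5 + 2 + 0 − 12 − 0)/2 = 0/2 = 0.
(Structurally: 0 ring(s) + 0 π bond(s) = 0.)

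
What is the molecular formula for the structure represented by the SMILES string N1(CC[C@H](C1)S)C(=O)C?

Heavy atoms from the SMILES: 6 C, 1 N, 1 O, 1 S.
Implicit hydrogens by atom environment:
  3 × C: 2 H each → 6
  1 × C: 3 H
  1 × C: 1 H
  1 × C: no H
  1 × N: no H
  1 × O: no H
  1 × S: 1 H
  Total hydrogens = 11.
Molecular formula: C6H11NOS

C6H11NOS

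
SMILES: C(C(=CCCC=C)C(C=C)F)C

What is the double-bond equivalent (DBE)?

Molecular formula from the SMILES: C11H17F.
DoU = (2C + 2 + N − H − X)/2 = (2·11 + 2 + 0 − 17 − 1)/2 = 6/2 = 3.
(Structurally: 0 ring(s) + 3 π bond(s) = 3.)

3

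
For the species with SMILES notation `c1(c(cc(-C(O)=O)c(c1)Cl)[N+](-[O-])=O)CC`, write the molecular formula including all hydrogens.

C9H8ClNO4

Heavy atoms from the SMILES: 9 C, 1 Cl, 1 N, 4 O.
Implicit hydrogens by atom environment:
  4 × C (aromatic): no H
  2 × C (aromatic): 1 H each → 2
  2 × O: no H
  1 × C: 3 H
  1 × C: 2 H
  1 × C: no H
  1 × Cl: no H
  1 × N (charge +1): no H
  1 × O: 1 H
  1 × O (charge -1): no H
  Total hydrogens = 8.
Molecular formula: C9H8ClNO4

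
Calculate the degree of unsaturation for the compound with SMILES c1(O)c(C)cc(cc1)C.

4

Molecular formula from the SMILES: C8H10O.
DoU = (2C + 2 + N − H − X)/2 = (2·8 + 2 + 0 − 10 − 0)/2 = 8/2 = 4.
(Structurally: 1 ring(s) + 3 π bond(s) = 4.)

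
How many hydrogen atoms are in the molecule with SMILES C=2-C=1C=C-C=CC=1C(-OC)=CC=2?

10

Hydrogens are implicit in SMILES; fill each atom to its normal valence:
  7 × C (aromatic): 1 H each → 7
  3 × C (aromatic): no H
  1 × C: 3 H
  1 × O: no H
  Total hydrogens = 10.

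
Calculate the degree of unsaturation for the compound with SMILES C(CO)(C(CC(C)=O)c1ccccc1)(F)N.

5

Molecular formula from the SMILES: C12H16FNO2.
DoU = (2C + 2 + N − H − X)/2 = (2·12 + 2 + 1 − 16 − 1)/2 = 10/2 = 5.
(Structurally: 1 ring(s) + 4 π bond(s) = 5.)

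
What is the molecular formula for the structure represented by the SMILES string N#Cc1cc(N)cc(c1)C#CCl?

C9H5ClN2

Heavy atoms from the SMILES: 9 C, 1 Cl, 2 N.
Implicit hydrogens by atom environment:
  3 × C (aromatic): 1 H each → 3
  3 × C (aromatic): no H
  3 × C: no H
  1 × Cl: no H
  1 × N: 2 H
  1 × N: no H
  Total hydrogens = 5.
Molecular formula: C9H5ClN2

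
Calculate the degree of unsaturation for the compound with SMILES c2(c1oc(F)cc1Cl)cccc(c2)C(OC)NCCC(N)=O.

Molecular formula from the SMILES: C15H16ClFN2O3.
DoU = (2C + 2 + N − H − X)/2 = (2·15 + 2 + 2 − 16 − 2)/2 = 16/2 = 8.
(Structurally: 2 ring(s) + 6 π bond(s) = 8.)

8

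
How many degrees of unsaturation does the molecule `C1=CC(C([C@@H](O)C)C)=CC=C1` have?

4

Molecular formula from the SMILES: C10H14O.
DoU = (2C + 2 + N − H − X)/2 = (2·10 + 2 + 0 − 14 − 0)/2 = 8/2 = 4.
(Structurally: 1 ring(s) + 3 π bond(s) = 4.)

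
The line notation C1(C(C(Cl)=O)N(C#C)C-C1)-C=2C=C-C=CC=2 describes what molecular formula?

C13H12ClNO

Heavy atoms from the SMILES: 13 C, 1 Cl, 1 N, 1 O.
Implicit hydrogens by atom environment:
  5 × C (aromatic): 1 H each → 5
  3 × C: 1 H each → 3
  2 × C: 2 H each → 4
  2 × C: no H
  1 × C (aromatic): no H
  1 × Cl: no H
  1 × N: no H
  1 × O: no H
  Total hydrogens = 12.
Molecular formula: C13H12ClNO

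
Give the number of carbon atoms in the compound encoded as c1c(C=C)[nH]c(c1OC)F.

The symbol for carbon appears 7 times in the SMILES. Lowercase c denotes aromatic carbon and counts toward C.

7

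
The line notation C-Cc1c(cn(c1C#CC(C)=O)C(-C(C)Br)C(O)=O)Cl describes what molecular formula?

C14H15BrClNO3

Heavy atoms from the SMILES: 1 Br, 14 C, 1 Cl, 1 N, 3 O.
Implicit hydrogens by atom environment:
  4 × C: no H
  3 × C: 3 H each → 9
  3 × C (aromatic): no H
  2 × C: 1 H each → 2
  2 × O: no H
  1 × Br: no H
  1 × C: 2 H
  1 × C (aromatic): 1 H
  1 × Cl: no H
  1 × N (aromatic): no H
  1 × O: 1 H
  Total hydrogens = 15.
Molecular formula: C14H15BrClNO3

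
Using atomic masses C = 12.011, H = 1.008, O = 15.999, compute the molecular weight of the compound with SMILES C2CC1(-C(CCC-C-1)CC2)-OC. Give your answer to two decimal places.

Molecular formula: C11H20O.
M = 11×12.011 + 20×1.008 + 1×15.999 = 168.28 g/mol.

168.28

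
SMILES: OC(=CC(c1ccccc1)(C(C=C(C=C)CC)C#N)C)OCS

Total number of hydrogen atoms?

23

Hydrogens are implicit in SMILES; fill each atom to its normal valence:
  5 × C (aromatic): 1 H each → 5
  4 × C: 1 H each → 4
  4 × C: no H
  3 × C: 2 H each → 6
  2 × C: 3 H each → 6
  1 × C (aromatic): no H
  1 × N: no H
  1 × O: 1 H
  1 × O: no H
  1 × S: 1 H
  Total hydrogens = 23.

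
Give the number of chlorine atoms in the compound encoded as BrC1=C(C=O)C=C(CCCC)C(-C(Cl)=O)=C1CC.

The symbol for chlorine appears 1 time in the SMILES.

1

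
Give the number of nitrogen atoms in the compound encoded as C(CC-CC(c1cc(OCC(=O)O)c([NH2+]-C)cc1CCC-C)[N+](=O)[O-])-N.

The symbol for nitrogen appears 3 times in the SMILES.

3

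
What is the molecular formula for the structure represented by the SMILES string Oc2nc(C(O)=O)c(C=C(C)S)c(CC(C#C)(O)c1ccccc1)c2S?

Heavy atoms from the SMILES: 19 C, 1 N, 4 O, 2 S.
Implicit hydrogens by atom environment:
  6 × C (aromatic): no H
  5 × C (aromatic): 1 H each → 5
  4 × C: no H
  3 × O: 1 H each → 3
  2 × C: 1 H each → 2
  2 × S: 1 H each → 2
  1 × C: 3 H
  1 × C: 2 H
  1 × N (aromatic): no H
  1 × O: no H
  Total hydrogens = 17.
Molecular formula: C19H17NO4S2

C19H17NO4S2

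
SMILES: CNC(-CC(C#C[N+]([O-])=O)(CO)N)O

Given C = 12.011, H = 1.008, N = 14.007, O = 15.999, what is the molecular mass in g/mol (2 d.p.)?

203.20

Molecular formula: C7H13N3O4.
M = 7×12.011 + 13×1.008 + 3×14.007 + 4×15.999 = 203.20 g/mol.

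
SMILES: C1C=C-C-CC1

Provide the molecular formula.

Heavy atoms from the SMILES: 6 C.
Implicit hydrogens by atom environment:
  4 × C: 2 H each → 8
  2 × C: 1 H each → 2
  Total hydrogens = 10.
Molecular formula: C6H10

C6H10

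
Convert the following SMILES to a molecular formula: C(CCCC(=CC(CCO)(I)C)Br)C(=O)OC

Heavy atoms from the SMILES: 1 Br, 12 C, 1 I, 3 O.
Implicit hydrogens by atom environment:
  6 × C: 2 H each → 12
  3 × C: no H
  2 × C: 3 H each → 6
  2 × O: no H
  1 × Br: no H
  1 × C: 1 H
  1 × I: no H
  1 × O: 1 H
  Total hydrogens = 20.
Molecular formula: C12H20BrIO3

C12H20BrIO3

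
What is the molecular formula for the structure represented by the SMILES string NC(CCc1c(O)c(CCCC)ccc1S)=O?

Heavy atoms from the SMILES: 13 C, 1 N, 2 O, 1 S.
Implicit hydrogens by atom environment:
  5 × C: 2 H each → 10
  4 × C (aromatic): no H
  2 × C (aromatic): 1 H each → 2
  1 × C: 3 H
  1 × C: no H
  1 × N: 2 H
  1 × O: 1 H
  1 × O: no H
  1 × S: 1 H
  Total hydrogens = 19.
Molecular formula: C13H19NO2S

C13H19NO2S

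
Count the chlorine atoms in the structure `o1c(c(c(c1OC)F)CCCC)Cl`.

1

The symbol for chlorine appears 1 time in the SMILES.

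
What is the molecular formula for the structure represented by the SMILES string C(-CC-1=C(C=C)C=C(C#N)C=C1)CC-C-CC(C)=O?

Heavy atoms from the SMILES: 17 C, 1 N, 1 O.
Implicit hydrogens by atom environment:
  7 × C: 2 H each → 14
  3 × C (aromatic): 1 H each → 3
  3 × C (aromatic): no H
  2 × C: no H
  1 × C: 3 H
  1 × C: 1 H
  1 × N: no H
  1 × O: no H
  Total hydrogens = 21.
Molecular formula: C17H21NO

C17H21NO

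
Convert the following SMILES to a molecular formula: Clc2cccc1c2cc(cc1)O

C10H7ClO

Heavy atoms from the SMILES: 10 C, 1 Cl, 1 O.
Implicit hydrogens by atom environment:
  6 × C (aromatic): 1 H each → 6
  4 × C (aromatic): no H
  1 × Cl: no H
  1 × O: 1 H
  Total hydrogens = 7.
Molecular formula: C10H7ClO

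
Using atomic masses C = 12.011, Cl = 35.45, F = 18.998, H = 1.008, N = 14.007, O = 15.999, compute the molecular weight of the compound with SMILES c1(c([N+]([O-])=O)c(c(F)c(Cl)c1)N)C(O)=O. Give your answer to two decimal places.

234.57

Molecular formula: C7H4ClFN2O4.
M = 7×12.011 + 1×35.45 + 1×18.998 + 4×1.008 + 2×14.007 + 4×15.999 = 234.57 g/mol.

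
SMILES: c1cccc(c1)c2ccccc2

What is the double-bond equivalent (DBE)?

8

Molecular formula from the SMILES: C12H10.
DoU = (2C + 2 + N − H − X)/2 = (2·12 + 2 + 0 − 10 − 0)/2 = 16/2 = 8.
(Structurally: 2 ring(s) + 6 π bond(s) = 8.)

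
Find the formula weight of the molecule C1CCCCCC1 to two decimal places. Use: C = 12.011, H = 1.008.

Molecular formula: C7H14.
M = 7×12.011 + 14×1.008 = 98.19 g/mol.

98.19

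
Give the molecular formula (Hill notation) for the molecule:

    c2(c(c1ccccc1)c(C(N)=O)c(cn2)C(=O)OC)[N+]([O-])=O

Heavy atoms from the SMILES: 14 C, 3 N, 5 O.
Implicit hydrogens by atom environment:
  6 × C (aromatic): 1 H each → 6
  5 × C (aromatic): no H
  4 × O: no H
  2 × C: no H
  1 × C: 3 H
  1 × N: 2 H
  1 × N (aromatic): no H
  1 × N (charge +1): no H
  1 × O (charge -1): no H
  Total hydrogens = 11.
Molecular formula: C14H11N3O5

C14H11N3O5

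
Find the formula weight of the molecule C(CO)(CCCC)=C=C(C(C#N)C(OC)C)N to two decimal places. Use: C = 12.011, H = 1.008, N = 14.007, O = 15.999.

238.33

Molecular formula: C13H22N2O2.
M = 13×12.011 + 22×1.008 + 2×14.007 + 2×15.999 = 238.33 g/mol.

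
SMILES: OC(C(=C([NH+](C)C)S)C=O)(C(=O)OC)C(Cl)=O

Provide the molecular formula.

Heavy atoms from the SMILES: 9 C, 1 Cl, 1 N, 5 O, 1 S.
Implicit hydrogens by atom environment:
  5 × C: no H
  4 × O: no H
  3 × C: 3 H each → 9
  1 × C: 1 H
  1 × Cl: no H
  1 × N (charge +1): 1 H
  1 × O: 1 H
  1 × S: 1 H
  Total hydrogens = 13.
Net charge +1.
Molecular formula: C9H13ClNO5S+

C9H13ClNO5S+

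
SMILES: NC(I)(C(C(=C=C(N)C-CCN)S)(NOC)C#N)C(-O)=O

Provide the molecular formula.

Heavy atoms from the SMILES: 11 C, 1 I, 5 N, 3 O, 1 S.
Implicit hydrogens by atom environment:
  7 × C: no H
  3 × C: 2 H each → 6
  3 × N: 2 H each → 6
  2 × O: no H
  1 × C: 3 H
  1 × I: no H
  1 × N: 1 H
  1 × N: no H
  1 × O: 1 H
  1 × S: 1 H
  Total hydrogens = 18.
Molecular formula: C11H18IN5O3S

C11H18IN5O3S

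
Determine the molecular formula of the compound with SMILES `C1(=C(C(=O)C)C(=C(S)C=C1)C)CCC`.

Heavy atoms from the SMILES: 12 C, 1 O, 1 S.
Implicit hydrogens by atom environment:
  4 × C (aromatic): no H
  3 × C: 3 H each → 9
  2 × C: 2 H each → 4
  2 × C (aromatic): 1 H each → 2
  1 × C: no H
  1 × O: no H
  1 × S: 1 H
  Total hydrogens = 16.
Molecular formula: C12H16OS

C12H16OS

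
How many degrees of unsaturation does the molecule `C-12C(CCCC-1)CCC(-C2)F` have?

Molecular formula from the SMILES: C10H17F.
DoU = (2C + 2 + N − H − X)/2 = (2·10 + 2 + 0 − 17 − 1)/2 = 4/2 = 2.
(Structurally: 2 ring(s) + 0 π bond(s) = 2.)

2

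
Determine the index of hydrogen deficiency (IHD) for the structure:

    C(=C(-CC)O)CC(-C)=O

2

Molecular formula from the SMILES: C7H12O2.
DoU = (2C + 2 + N − H − X)/2 = (2·7 + 2 + 0 − 12 − 0)/2 = 4/2 = 2.
(Structurally: 0 ring(s) + 2 π bond(s) = 2.)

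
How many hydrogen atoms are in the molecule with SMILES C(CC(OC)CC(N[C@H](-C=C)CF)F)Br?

18

Hydrogens are implicit in SMILES; fill each atom to its normal valence:
  5 × C: 2 H each → 10
  4 × C: 1 H each → 4
  2 × F: no H
  1 × Br: no H
  1 × C: 3 H
  1 × N: 1 H
  1 × O: no H
  Total hydrogens = 18.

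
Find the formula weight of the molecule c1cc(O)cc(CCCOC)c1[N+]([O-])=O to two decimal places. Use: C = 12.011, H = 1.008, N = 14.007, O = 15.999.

211.22

Molecular formula: C10H13NO4.
M = 10×12.011 + 13×1.008 + 1×14.007 + 4×15.999 = 211.22 g/mol.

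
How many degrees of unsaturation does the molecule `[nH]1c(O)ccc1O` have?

Molecular formula from the SMILES: C4H5NO2.
DoU = (2C + 2 + N − H − X)/2 = (2·4 + 2 + 1 − 5 − 0)/2 = 6/2 = 3.
(Structurally: 1 ring(s) + 2 π bond(s) = 3.)

3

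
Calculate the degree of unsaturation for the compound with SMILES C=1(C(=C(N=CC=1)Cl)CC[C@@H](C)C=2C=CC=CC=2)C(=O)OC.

Molecular formula from the SMILES: C17H18ClNO2.
DoU = (2C + 2 + N − H − X)/2 = (2·17 + 2 + 1 − 18 − 1)/2 = 18/2 = 9.
(Structurally: 2 ring(s) + 7 π bond(s) = 9.)

9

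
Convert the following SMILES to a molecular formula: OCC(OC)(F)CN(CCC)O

Heavy atoms from the SMILES: 7 C, 1 F, 1 N, 3 O.
Implicit hydrogens by atom environment:
  4 × C: 2 H each → 8
  2 × C: 3 H each → 6
  2 × O: 1 H each → 2
  1 × C: no H
  1 × F: no H
  1 × N: no H
  1 × O: no H
  Total hydrogens = 16.
Molecular formula: C7H16FNO3

C7H16FNO3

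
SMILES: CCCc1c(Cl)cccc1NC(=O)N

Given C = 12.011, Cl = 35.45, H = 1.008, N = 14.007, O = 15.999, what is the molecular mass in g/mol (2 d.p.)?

212.68

Molecular formula: C10H13ClN2O.
M = 10×12.011 + 1×35.45 + 13×1.008 + 2×14.007 + 1×15.999 = 212.68 g/mol.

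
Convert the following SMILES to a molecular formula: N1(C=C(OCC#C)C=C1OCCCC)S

C11H15NO2S

Heavy atoms from the SMILES: 11 C, 1 N, 2 O, 1 S.
Implicit hydrogens by atom environment:
  4 × C: 2 H each → 8
  2 × C (aromatic): 1 H each → 2
  2 × C (aromatic): no H
  2 × O: no H
  1 × C: 3 H
  1 × C: 1 H
  1 × C: no H
  1 × N (aromatic): no H
  1 × S: 1 H
  Total hydrogens = 15.
Molecular formula: C11H15NO2S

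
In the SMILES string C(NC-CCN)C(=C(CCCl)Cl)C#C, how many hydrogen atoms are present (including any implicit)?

16

Hydrogens are implicit in SMILES; fill each atom to its normal valence:
  6 × C: 2 H each → 12
  3 × C: no H
  2 × Cl: no H
  1 × C: 1 H
  1 × N: 2 H
  1 × N: 1 H
  Total hydrogens = 16.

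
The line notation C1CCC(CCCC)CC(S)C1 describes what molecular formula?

C11H22S

Heavy atoms from the SMILES: 11 C, 1 S.
Implicit hydrogens by atom environment:
  8 × C: 2 H each → 16
  2 × C: 1 H each → 2
  1 × C: 3 H
  1 × S: 1 H
  Total hydrogens = 22.
Molecular formula: C11H22S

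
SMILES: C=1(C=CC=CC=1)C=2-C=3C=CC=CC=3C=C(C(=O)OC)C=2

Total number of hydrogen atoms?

Hydrogens are implicit in SMILES; fill each atom to its normal valence:
  11 × C (aromatic): 1 H each → 11
  5 × C (aromatic): no H
  2 × O: no H
  1 × C: 3 H
  1 × C: no H
  Total hydrogens = 14.

14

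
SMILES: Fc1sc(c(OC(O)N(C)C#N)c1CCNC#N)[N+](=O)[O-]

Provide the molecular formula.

Heavy atoms from the SMILES: 10 C, 1 F, 5 N, 4 O, 1 S.
Implicit hydrogens by atom environment:
  4 × C (aromatic): no H
  3 × N: no H
  2 × C: 2 H each → 4
  2 × C: no H
  2 × O: no H
  1 × C: 3 H
  1 × C: 1 H
  1 × F: no H
  1 × N: 1 H
  1 × N (charge +1): no H
  1 × O: 1 H
  1 × O (charge -1): no H
  1 × S (aromatic): no H
  Total hydrogens = 10.
Molecular formula: C10H10FN5O4S

C10H10FN5O4S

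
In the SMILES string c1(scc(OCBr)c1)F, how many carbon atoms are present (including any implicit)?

The symbol for carbon appears 5 times in the SMILES. Lowercase c denotes aromatic carbon and counts toward C.

5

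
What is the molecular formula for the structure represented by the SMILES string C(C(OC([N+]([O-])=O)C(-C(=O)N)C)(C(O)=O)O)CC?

Heavy atoms from the SMILES: 9 C, 2 N, 7 O.
Implicit hydrogens by atom environment:
  4 × O: no H
  3 × C: no H
  2 × C: 3 H each → 6
  2 × C: 2 H each → 4
  2 × C: 1 H each → 2
  2 × O: 1 H each → 2
  1 × N: 2 H
  1 × N (charge +1): no H
  1 × O (charge -1): no H
  Total hydrogens = 16.
Molecular formula: C9H16N2O7

C9H16N2O7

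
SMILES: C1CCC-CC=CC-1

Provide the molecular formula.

C8H14

Heavy atoms from the SMILES: 8 C.
Implicit hydrogens by atom environment:
  6 × C: 2 H each → 12
  2 × C: 1 H each → 2
  Total hydrogens = 14.
Molecular formula: C8H14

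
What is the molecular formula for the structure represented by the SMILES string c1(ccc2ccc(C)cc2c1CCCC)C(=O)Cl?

Heavy atoms from the SMILES: 16 C, 1 Cl, 1 O.
Implicit hydrogens by atom environment:
  5 × C (aromatic): 1 H each → 5
  5 × C (aromatic): no H
  3 × C: 2 H each → 6
  2 × C: 3 H each → 6
  1 × C: no H
  1 × Cl: no H
  1 × O: no H
  Total hydrogens = 17.
Molecular formula: C16H17ClO

C16H17ClO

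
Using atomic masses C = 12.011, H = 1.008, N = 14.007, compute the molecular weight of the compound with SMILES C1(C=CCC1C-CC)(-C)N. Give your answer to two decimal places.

139.24

Molecular formula: C9H17N.
M = 9×12.011 + 17×1.008 + 1×14.007 = 139.24 g/mol.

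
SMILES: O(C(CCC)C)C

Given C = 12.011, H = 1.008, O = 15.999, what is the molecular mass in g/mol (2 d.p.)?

Molecular formula: C6H14O.
M = 6×12.011 + 14×1.008 + 1×15.999 = 102.18 g/mol.

102.18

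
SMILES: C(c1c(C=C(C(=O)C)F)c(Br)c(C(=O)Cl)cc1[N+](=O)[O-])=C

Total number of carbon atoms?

The symbol for carbon appears 13 times in the SMILES. Lowercase c denotes aromatic carbon and counts toward C.

13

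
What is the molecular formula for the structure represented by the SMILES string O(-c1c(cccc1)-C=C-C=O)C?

Heavy atoms from the SMILES: 10 C, 2 O.
Implicit hydrogens by atom environment:
  4 × C (aromatic): 1 H each → 4
  3 × C: 1 H each → 3
  2 × C (aromatic): no H
  2 × O: no H
  1 × C: 3 H
  Total hydrogens = 10.
Molecular formula: C10H10O2

C10H10O2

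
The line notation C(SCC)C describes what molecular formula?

Heavy atoms from the SMILES: 4 C, 1 S.
Implicit hydrogens by atom environment:
  2 × C: 3 H each → 6
  2 × C: 2 H each → 4
  1 × S: no H
  Total hydrogens = 10.
Molecular formula: C4H10S

C4H10S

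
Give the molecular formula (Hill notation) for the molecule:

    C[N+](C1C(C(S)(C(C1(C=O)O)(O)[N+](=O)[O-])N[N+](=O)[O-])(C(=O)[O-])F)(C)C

Heavy atoms from the SMILES: 10 C, 1 F, 4 N, 9 O, 1 S.
Implicit hydrogens by atom environment:
  5 × C: no H
  4 × O: no H
  3 × C: 3 H each → 9
  3 × N (charge +1): no H
  3 × O (charge -1): no H
  2 × C: 1 H each → 2
  2 × O: 1 H each → 2
  1 × F: no H
  1 × N: 1 H
  1 × S: 1 H
  Total hydrogens = 15.
Molecular formula: C10H15FN4O9S

C10H15FN4O9S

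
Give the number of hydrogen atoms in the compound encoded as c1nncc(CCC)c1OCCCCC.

Hydrogens are implicit in SMILES; fill each atom to its normal valence:
  6 × C: 2 H each → 12
  2 × C: 3 H each → 6
  2 × C (aromatic): 1 H each → 2
  2 × C (aromatic): no H
  2 × N (aromatic): no H
  1 × O: no H
  Total hydrogens = 20.

20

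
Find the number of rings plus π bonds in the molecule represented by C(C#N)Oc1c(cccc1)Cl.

6

Molecular formula from the SMILES: C8H6ClNO.
DoU = (2C + 2 + N − H − X)/2 = (2·8 + 2 + 1 − 6 − 1)/2 = 12/2 = 6.
(Structurally: 1 ring(s) + 5 π bond(s) = 6.)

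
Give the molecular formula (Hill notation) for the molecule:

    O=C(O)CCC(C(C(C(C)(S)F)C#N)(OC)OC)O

Heavy atoms from the SMILES: 11 C, 1 F, 1 N, 5 O, 1 S.
Implicit hydrogens by atom environment:
  4 × C: no H
  3 × C: 3 H each → 9
  3 × O: no H
  2 × C: 2 H each → 4
  2 × C: 1 H each → 2
  2 × O: 1 H each → 2
  1 × F: no H
  1 × N: no H
  1 × S: 1 H
  Total hydrogens = 18.
Molecular formula: C11H18FNO5S

C11H18FNO5S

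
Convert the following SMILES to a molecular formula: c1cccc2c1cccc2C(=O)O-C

C12H10O2

Heavy atoms from the SMILES: 12 C, 2 O.
Implicit hydrogens by atom environment:
  7 × C (aromatic): 1 H each → 7
  3 × C (aromatic): no H
  2 × O: no H
  1 × C: 3 H
  1 × C: no H
  Total hydrogens = 10.
Molecular formula: C12H10O2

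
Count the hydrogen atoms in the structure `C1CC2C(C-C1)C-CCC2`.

Hydrogens are implicit in SMILES; fill each atom to its normal valence:
  8 × C: 2 H each → 16
  2 × C: 1 H each → 2
  Total hydrogens = 18.

18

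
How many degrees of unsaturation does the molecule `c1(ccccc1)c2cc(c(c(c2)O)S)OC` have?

Molecular formula from the SMILES: C13H12O2S.
DoU = (2C + 2 + N − H − X)/2 = (2·13 + 2 + 0 − 12 − 0)/2 = 16/2 = 8.
(Structurally: 2 ring(s) + 6 π bond(s) = 8.)

8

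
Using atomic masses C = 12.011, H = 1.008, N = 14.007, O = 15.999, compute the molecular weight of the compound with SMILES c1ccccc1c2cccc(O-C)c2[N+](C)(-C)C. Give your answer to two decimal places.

242.34

Molecular formula: C16H20NO+.
M = 16×12.011 + 20×1.008 + 1×14.007 + 1×15.999 = 242.34 g/mol.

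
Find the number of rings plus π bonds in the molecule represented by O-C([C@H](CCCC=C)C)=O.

Molecular formula from the SMILES: C8H14O2.
DoU = (2C + 2 + N − H − X)/2 = (2·8 + 2 + 0 − 14 − 0)/2 = 4/2 = 2.
(Structurally: 0 ring(s) + 2 π bond(s) = 2.)

2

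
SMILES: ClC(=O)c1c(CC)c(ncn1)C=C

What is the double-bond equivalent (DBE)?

6

Molecular formula from the SMILES: C9H9ClN2O.
DoU = (2C + 2 + N − H − X)/2 = (2·9 + 2 + 2 − 9 − 1)/2 = 12/2 = 6.
(Structurally: 1 ring(s) + 5 π bond(s) = 6.)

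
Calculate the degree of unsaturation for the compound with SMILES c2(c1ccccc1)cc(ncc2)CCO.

Molecular formula from the SMILES: C13H13NO.
DoU = (2C + 2 + N − H − X)/2 = (2·13 + 2 + 1 − 13 − 0)/2 = 16/2 = 8.
(Structurally: 2 ring(s) + 6 π bond(s) = 8.)

8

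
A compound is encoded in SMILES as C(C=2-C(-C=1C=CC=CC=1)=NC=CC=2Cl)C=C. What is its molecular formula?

C14H12ClN

Heavy atoms from the SMILES: 14 C, 1 Cl, 1 N.
Implicit hydrogens by atom environment:
  7 × C (aromatic): 1 H each → 7
  4 × C (aromatic): no H
  2 × C: 2 H each → 4
  1 × C: 1 H
  1 × Cl: no H
  1 × N (aromatic): no H
  Total hydrogens = 12.
Molecular formula: C14H12ClN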